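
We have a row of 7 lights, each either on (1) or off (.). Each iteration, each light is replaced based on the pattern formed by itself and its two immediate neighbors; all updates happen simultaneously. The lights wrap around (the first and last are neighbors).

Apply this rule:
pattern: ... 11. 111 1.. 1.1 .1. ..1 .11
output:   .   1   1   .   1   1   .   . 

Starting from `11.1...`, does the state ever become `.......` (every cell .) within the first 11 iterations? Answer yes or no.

iteration 1: .111...
iteration 2: ..11...
iteration 3: ...1...
iteration 4: ...1...  (fixed point — unchanged through iteration 11)
iteration 11 is ...1..., still not uniform .

no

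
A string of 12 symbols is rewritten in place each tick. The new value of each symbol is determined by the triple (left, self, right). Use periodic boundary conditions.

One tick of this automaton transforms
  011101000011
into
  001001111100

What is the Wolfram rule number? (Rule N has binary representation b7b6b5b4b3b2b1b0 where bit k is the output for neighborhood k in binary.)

151

position 2: 111 → 1  (bit 7 = 1)
position 3: 110 → 0  (bit 6 = 0)
position 0: 101 → 0  (bit 5 = 0)
position 6: 100 → 1  (bit 4 = 1)
position 1: 011 → 0  (bit 3 = 0)
position 5: 010 → 1  (bit 2 = 1)
position 9: 001 → 1  (bit 1 = 1)
position 7: 000 → 1  (bit 0 = 1)
bits b7..b0 = 10010111 = 151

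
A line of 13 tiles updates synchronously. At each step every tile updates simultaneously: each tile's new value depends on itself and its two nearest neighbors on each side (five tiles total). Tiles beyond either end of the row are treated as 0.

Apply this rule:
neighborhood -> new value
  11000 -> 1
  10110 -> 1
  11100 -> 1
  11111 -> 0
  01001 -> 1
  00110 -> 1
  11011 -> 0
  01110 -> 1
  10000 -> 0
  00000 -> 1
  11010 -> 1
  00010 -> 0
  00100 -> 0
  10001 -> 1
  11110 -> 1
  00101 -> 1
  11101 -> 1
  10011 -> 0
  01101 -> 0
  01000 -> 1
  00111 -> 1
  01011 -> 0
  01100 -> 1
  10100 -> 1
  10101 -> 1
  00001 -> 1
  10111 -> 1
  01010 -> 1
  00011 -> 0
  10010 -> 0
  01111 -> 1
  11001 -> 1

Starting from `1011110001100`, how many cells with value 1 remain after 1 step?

10

1011111101110
count of 1: 10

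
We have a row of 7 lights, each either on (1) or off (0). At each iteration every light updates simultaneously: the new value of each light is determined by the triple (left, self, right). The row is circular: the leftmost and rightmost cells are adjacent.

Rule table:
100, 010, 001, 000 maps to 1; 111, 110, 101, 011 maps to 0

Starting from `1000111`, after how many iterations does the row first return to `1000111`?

0111000
1000111

2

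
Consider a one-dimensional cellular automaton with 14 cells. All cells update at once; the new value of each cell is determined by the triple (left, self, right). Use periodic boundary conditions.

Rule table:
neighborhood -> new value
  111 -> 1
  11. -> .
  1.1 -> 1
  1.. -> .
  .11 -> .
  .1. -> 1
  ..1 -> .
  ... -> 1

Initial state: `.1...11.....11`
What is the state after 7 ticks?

11.1....111...
..11.11..1..1.
1...1....1..1.
1.1.1.11.1..11
.11111..11...1
1.111......1.1
.1.1..1111.11.

.1.1..1111.11.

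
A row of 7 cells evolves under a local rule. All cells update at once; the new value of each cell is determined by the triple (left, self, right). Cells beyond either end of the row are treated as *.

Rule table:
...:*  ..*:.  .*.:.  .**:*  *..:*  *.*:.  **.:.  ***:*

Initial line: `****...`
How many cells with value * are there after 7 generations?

1

***.**.
**..*..
*.*..*.
...*...
**..**.
*.*.*..
.....*.
count of *: 1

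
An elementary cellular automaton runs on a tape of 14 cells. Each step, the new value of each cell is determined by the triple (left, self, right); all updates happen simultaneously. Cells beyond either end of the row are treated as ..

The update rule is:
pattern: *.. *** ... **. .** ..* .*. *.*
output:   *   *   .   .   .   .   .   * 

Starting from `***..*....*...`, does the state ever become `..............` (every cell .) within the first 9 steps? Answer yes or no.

.*.*..*....*..
..*.*..*....*.
...*.*..*....*
....*.*..*....
.....*.*..*...
......*.*..*..
.......*.*..*.
........*.*..*
.........*.*..
step 9 is .........*.*.., still not uniform .

no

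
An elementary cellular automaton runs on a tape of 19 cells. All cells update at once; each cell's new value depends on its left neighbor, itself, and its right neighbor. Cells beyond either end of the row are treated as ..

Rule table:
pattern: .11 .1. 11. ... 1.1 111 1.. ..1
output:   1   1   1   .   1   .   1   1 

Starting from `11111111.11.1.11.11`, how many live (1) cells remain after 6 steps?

12

1......111111111111
11....11..........1
111..1111........11
1.1111..11......111
111..111111....11.1
1.1111....11..11111
count of 1: 12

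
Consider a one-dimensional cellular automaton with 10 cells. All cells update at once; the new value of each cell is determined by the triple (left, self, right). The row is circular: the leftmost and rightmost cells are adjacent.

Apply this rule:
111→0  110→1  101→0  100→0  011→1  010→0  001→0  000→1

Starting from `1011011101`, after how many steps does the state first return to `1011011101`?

1011010101
1011000001
1011011101

3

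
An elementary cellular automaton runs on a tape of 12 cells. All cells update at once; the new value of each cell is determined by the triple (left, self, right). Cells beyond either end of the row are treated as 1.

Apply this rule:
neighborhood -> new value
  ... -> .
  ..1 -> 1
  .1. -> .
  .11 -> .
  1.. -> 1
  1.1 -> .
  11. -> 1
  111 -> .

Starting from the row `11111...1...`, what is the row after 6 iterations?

.1..1..1.111

iteration 1: ....11.1.1.1
iteration 2: 1..1.1......
iteration 3: 111...1....1
iteration 4: ..11.1.1..1.
iteration 5: 11.1....11..
iteration 6: .1..1..1.111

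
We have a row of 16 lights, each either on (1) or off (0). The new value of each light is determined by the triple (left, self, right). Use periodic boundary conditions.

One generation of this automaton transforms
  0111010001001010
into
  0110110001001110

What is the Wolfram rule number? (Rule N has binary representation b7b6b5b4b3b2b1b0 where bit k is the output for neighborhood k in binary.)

172

position 2: 111 → 1  (bit 7 = 1)
position 3: 110 → 0  (bit 6 = 0)
position 4: 101 → 1  (bit 5 = 1)
position 6: 100 → 0  (bit 4 = 0)
position 1: 011 → 1  (bit 3 = 1)
position 5: 010 → 1  (bit 2 = 1)
position 0: 001 → 0  (bit 1 = 0)
position 7: 000 → 0  (bit 0 = 0)
bits b7..b0 = 10101100 = 172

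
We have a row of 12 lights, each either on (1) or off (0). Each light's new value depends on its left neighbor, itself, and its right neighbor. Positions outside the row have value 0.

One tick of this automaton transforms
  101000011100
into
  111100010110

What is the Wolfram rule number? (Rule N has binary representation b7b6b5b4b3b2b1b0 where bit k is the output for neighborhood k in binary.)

124

position 8: 111 → 0  (bit 7 = 0)
position 9: 110 → 1  (bit 6 = 1)
position 1: 101 → 1  (bit 5 = 1)
position 3: 100 → 1  (bit 4 = 1)
position 7: 011 → 1  (bit 3 = 1)
position 0: 010 → 1  (bit 2 = 1)
position 6: 001 → 0  (bit 1 = 0)
position 4: 000 → 0  (bit 0 = 0)
bits b7..b0 = 01111100 = 124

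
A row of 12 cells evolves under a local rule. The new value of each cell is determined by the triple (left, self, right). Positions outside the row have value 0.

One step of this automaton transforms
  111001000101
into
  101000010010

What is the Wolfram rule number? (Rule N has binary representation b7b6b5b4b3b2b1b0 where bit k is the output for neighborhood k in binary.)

105

position 1: 111 → 0  (bit 7 = 0)
position 2: 110 → 1  (bit 6 = 1)
position 10: 101 → 1  (bit 5 = 1)
position 3: 100 → 0  (bit 4 = 0)
position 0: 011 → 1  (bit 3 = 1)
position 5: 010 → 0  (bit 2 = 0)
position 4: 001 → 0  (bit 1 = 0)
position 7: 000 → 1  (bit 0 = 1)
bits b7..b0 = 01101001 = 105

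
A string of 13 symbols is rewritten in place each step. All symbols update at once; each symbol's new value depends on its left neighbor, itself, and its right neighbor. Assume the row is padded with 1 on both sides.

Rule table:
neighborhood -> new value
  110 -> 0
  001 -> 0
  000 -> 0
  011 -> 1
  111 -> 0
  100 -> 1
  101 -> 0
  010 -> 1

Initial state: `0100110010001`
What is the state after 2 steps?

0100101010101

0110101011001
0100101010101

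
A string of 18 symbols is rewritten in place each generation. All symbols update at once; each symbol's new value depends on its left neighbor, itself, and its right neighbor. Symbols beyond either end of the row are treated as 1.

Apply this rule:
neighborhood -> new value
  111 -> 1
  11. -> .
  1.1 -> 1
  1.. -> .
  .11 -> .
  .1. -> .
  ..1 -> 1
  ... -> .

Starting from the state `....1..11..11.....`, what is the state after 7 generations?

1...1......1.1.1.1

generation 1: ...1..1...1......1
generation 2: ..1..1...1......1.
generation 3: .1..1...1......1.1
generation 4: 1..1...1......1.1.
generation 5: ..1...1......1.1.1
generation 6: .1...1......1.1.1.
generation 7: 1...1......1.1.1.1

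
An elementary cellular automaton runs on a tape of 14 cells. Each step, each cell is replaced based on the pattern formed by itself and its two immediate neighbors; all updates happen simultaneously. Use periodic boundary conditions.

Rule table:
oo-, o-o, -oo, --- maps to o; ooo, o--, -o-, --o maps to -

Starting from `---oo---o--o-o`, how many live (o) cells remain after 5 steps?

step 1: -o-oo-o-----o-
step 2: --oooo--ooo---
step 3: o-o--o--o-o-oo
step 4: oo-------o-oo-
step 5: oo-ooooo--oooo
count of o: 11

11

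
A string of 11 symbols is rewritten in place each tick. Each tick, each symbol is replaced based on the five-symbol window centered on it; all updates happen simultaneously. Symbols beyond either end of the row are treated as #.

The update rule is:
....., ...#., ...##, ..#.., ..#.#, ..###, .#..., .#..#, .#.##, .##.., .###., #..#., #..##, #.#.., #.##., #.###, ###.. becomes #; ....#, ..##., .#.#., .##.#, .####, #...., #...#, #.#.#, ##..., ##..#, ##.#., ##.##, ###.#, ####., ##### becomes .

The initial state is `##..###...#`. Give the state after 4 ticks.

.#.####..##
..##..#.##.
.#.#.####..
....##..#.#

....##..#.#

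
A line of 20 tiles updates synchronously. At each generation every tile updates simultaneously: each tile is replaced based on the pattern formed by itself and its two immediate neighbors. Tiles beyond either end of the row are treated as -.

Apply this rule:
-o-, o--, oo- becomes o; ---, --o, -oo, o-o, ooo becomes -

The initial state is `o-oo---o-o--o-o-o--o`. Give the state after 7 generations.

o--oo--o-oo-o-o-oo-o
oo--oo-o--o-o-o--o-o
-oo--o-oo-o-o-oo-o-o
--oo-o--o-o-o--o-o-o
---o-oo-o-o-oo-o-o-o
---o--o-o-o--o-o-o-o
---oo-o-o-oo-o-o-o-o

---oo-o-o-oo-o-o-o-o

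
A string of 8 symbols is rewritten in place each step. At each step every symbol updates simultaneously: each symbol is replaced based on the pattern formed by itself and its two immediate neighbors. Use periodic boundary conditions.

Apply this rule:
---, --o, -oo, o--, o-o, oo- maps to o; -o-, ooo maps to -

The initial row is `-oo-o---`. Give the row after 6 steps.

oooo-ooo
---ooo--
oooo-ooo  (repeats step 1; period 2)
step 6: ---ooo--

---ooo--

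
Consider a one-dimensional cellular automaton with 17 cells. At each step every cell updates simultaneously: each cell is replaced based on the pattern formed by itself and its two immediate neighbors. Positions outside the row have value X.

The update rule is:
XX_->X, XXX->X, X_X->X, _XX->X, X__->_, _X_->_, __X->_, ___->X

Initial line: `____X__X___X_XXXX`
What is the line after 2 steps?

step 1: _XX______X__XXXXX
step 2: XXX_XXXX____XXXXX

XXX_XXXX____XXXXX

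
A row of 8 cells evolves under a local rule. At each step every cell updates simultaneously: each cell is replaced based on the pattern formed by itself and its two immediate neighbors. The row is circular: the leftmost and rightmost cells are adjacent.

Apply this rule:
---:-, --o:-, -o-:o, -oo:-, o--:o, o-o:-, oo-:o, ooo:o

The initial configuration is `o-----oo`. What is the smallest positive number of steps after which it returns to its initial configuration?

8

oo-----o
ooo-----
-ooo----
--ooo---
---ooo--
----ooo-
-----ooo
o-----oo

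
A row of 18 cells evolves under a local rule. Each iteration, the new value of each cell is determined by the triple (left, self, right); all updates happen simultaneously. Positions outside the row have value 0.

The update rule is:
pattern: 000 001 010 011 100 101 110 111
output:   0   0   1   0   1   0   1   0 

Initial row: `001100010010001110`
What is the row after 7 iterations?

000000001100110101

000110011011000011
000011001001100001
000001101100110001
000000100110011001
000000110011001101
000000011001100101
000000001100110101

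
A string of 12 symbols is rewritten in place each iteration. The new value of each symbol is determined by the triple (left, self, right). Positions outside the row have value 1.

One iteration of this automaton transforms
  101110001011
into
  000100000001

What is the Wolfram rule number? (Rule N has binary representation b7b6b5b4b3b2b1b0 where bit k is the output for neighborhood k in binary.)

position 3: 111 → 1  (bit 7 = 1)
position 0: 110 → 0  (bit 6 = 0)
position 1: 101 → 0  (bit 5 = 0)
position 5: 100 → 0  (bit 4 = 0)
position 2: 011 → 0  (bit 3 = 0)
position 8: 010 → 0  (bit 2 = 0)
position 7: 001 → 0  (bit 1 = 0)
position 6: 000 → 0  (bit 0 = 0)
bits b7..b0 = 10000000 = 128

128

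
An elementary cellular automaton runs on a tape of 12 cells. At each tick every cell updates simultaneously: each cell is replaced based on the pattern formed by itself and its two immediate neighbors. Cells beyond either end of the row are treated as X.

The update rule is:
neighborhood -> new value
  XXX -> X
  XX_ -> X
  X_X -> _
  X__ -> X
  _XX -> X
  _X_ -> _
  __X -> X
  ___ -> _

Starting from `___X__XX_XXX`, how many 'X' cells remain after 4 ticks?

10

X_X_XXXX_XXX
X___XXXX_XXX
XX_XXXXX_XXX
XX_XXXXX_XXX
count of X: 10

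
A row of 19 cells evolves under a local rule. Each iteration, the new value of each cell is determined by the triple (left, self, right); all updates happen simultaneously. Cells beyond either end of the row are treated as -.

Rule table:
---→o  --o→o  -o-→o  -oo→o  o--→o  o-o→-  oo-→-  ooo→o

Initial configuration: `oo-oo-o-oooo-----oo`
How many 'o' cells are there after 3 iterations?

14

o--o--o-ooo-oooooo-
ooooooo-oo--ooooo-o
oooooo--o-oooooo--o
count of o: 14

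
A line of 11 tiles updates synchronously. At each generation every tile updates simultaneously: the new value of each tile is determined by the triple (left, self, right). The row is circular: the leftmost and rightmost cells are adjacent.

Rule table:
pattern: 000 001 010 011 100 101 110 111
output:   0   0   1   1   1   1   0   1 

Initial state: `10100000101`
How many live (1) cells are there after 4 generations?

8

01110000111
11101000110
11011100101
10111010111
count of 1: 8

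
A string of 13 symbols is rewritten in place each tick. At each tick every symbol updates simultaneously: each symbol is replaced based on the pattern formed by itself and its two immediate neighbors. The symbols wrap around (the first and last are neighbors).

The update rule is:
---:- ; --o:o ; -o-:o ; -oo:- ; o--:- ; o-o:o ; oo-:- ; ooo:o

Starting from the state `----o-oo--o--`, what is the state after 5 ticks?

tick 1: ---ooo---oo--
tick 2: --o-o---o----
tick 3: -oooo--oo----
tick 4: o-oo--o------
tick 5: oo---oo-----o

oo---oo-----o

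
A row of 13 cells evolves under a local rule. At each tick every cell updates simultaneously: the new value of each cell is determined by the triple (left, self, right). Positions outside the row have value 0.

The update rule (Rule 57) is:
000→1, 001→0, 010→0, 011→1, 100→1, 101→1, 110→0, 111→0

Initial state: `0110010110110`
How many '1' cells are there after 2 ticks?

6

tick 1: 0101001101101
tick 2: 0010101011010
count of 1: 6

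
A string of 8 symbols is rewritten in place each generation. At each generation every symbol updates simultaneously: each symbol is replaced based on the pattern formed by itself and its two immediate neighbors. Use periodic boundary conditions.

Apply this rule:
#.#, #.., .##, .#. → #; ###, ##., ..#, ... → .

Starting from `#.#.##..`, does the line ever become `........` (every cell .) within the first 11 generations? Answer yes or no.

generation 1: #####.#.
generation 2: #....###
generation 3: .#...#..
generation 4: .##..##.
generation 5: .#.#.#.#
generation 6: ########
generation 7: ........
all cells are . at generation 7

yes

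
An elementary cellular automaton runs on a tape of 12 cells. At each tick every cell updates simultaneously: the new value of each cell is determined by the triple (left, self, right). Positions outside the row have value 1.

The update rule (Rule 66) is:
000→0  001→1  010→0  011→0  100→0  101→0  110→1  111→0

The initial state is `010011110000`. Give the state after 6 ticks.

000100010001
001000100010
010001000100
000010001001
000100010010
001000100100

001000100100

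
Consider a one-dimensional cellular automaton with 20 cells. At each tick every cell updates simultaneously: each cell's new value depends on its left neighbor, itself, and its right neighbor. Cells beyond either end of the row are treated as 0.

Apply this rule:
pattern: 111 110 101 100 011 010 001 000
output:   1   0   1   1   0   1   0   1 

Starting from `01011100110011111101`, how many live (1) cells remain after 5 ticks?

tick 1: 01101010001001111011
tick 2: 00011111101100110100
tick 3: 11001111010010001111
tick 4: 00100110111011100110
tick 5: 10110001010101010001
count of 1: 9

9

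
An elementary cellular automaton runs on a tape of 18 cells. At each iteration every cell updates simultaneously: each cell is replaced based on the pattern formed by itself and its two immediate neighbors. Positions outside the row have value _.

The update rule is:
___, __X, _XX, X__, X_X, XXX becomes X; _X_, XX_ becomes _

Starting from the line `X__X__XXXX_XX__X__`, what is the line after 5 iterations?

_XX_XXXXX_XX_XX_XX
XX_XXXXX_XX_XX_XX_
X_XXXXX_XX_XX_XX_X
_XXXXX_XX_XX_XX_X_
XXXXX_XX_XX_XX_X_X

XXXXX_XX_XX_XX_X_X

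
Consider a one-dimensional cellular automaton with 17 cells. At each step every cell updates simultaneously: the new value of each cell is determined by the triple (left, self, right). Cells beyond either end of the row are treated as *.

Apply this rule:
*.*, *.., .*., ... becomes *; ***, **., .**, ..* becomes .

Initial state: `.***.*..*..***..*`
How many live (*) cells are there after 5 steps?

*...***.**....*..
.**....*..***.**.
*..***.**....*..*
.*....*..***.**..
*****.**....*..*.
count of *: 9

9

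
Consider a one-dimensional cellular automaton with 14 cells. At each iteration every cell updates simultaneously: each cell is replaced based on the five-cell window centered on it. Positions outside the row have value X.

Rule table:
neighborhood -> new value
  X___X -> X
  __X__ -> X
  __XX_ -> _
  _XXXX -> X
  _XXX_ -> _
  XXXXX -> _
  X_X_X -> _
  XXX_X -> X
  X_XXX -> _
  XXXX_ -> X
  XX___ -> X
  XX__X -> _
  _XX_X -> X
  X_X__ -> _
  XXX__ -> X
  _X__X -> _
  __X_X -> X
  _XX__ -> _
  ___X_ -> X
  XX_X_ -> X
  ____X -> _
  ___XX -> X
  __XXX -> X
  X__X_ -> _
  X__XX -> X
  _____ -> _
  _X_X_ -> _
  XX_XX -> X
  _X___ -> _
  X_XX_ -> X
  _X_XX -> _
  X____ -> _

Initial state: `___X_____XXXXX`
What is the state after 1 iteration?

XXXX____XXX___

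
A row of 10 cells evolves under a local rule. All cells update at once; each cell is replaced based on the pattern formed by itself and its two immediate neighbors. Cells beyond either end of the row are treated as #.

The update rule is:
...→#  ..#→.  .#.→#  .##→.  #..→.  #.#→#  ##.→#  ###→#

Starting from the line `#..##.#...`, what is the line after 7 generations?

generation 1: #...###.#.
generation 2: #.#..#####
generation 3: ###...####
generation 4: ###.#..###
generation 5: #####...##
generation 6: #####.#..#
generation 7: #######...

#######...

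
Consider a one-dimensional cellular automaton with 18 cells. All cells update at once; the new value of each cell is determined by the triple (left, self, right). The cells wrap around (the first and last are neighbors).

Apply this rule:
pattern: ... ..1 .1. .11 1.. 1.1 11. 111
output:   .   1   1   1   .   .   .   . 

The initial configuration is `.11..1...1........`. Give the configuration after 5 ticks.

11..11........11..

tick 1: 11..11..11........
tick 2: 1..11..11........1
tick 3: ..11..11........11
tick 4: .11..11........11.
tick 5: 11..11........11..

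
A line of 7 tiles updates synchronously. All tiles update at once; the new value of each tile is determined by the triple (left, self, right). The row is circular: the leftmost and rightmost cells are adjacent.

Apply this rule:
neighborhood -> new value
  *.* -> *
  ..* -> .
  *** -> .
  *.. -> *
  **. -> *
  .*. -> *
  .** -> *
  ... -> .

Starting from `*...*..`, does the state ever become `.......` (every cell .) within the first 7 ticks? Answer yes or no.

**..**.
***.***
..***..
..*.**.
..*****
*.*...*
****..*
tick 7 is ****..*, still not uniform .

no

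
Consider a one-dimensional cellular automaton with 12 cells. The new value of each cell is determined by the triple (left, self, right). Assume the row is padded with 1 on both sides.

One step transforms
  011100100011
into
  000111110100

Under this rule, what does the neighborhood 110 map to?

1

At position 3 the neighborhood is 110; the next row has 1 there.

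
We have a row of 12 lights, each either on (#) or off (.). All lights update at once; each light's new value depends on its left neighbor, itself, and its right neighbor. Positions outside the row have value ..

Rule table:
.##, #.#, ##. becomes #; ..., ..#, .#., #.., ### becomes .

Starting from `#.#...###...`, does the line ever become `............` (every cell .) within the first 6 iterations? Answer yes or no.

yes

.#....#.#...
.......#....
............
all cells are . at iteration 3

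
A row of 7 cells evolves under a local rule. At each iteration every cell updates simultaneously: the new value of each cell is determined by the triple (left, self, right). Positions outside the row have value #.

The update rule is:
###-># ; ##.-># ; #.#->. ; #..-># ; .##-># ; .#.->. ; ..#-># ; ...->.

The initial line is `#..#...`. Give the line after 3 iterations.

###.#.#
###...#
####.##

####.##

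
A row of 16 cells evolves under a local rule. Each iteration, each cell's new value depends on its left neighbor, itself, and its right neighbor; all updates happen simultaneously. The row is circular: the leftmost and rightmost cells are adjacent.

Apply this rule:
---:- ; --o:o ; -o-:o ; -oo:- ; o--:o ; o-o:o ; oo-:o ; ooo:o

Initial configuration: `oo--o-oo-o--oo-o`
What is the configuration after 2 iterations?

oooooo-ooooo-oo-
-oooooo-ooooo-oo

-oooooo-ooooo-oo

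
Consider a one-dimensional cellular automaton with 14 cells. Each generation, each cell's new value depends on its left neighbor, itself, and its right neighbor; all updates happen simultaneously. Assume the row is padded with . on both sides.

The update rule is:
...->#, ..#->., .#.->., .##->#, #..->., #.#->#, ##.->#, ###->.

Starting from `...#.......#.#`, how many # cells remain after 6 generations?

6

generation 1: ##...#####..#.
generation 2: ##.#.#...#....
generation 3: ###.#..#...###
generation 4: #.##.....#.#.#
generation 5: .###.###..#.#.
generation 6: .#.###.#...#..
count of #: 6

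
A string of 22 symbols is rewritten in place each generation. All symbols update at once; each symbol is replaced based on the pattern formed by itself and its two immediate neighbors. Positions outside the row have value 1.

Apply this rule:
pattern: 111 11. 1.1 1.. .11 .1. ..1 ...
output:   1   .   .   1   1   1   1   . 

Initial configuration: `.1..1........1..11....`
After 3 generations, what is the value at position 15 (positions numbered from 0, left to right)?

.

generation 1: .11111......11111.1..1
generation 2: .1111.1....11111..1111
generation 3: .111..11..11111.111111
position 15 holds .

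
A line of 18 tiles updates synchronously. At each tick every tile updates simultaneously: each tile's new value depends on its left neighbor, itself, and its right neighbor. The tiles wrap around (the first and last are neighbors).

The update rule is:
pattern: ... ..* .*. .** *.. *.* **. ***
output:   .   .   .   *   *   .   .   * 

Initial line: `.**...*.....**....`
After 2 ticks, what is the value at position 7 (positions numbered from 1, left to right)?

.*.*...*....*.*...
....*...*......*..
position 7 holds .

.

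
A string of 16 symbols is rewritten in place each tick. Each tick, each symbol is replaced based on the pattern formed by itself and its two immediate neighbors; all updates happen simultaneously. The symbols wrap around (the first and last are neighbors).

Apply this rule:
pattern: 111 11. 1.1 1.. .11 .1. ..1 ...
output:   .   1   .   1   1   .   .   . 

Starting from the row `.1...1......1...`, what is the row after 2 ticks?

...1...1......1.

tick 1: ..1...1......1..
tick 2: ...1...1......1.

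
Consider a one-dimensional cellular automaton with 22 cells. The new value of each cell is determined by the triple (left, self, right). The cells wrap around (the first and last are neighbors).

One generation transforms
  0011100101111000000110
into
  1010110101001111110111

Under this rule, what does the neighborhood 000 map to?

At position 0 the neighborhood is 000; the next row has 1 there.

1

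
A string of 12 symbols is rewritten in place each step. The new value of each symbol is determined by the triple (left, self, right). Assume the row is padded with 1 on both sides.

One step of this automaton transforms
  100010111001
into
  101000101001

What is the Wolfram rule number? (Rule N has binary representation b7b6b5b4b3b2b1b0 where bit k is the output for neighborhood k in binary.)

position 7: 111 → 0  (bit 7 = 0)
position 0: 110 → 1  (bit 6 = 1)
position 5: 101 → 0  (bit 5 = 0)
position 1: 100 → 0  (bit 4 = 0)
position 6: 011 → 1  (bit 3 = 1)
position 4: 010 → 0  (bit 2 = 0)
position 3: 001 → 0  (bit 1 = 0)
position 2: 000 → 1  (bit 0 = 1)
bits b7..b0 = 01001001 = 73

73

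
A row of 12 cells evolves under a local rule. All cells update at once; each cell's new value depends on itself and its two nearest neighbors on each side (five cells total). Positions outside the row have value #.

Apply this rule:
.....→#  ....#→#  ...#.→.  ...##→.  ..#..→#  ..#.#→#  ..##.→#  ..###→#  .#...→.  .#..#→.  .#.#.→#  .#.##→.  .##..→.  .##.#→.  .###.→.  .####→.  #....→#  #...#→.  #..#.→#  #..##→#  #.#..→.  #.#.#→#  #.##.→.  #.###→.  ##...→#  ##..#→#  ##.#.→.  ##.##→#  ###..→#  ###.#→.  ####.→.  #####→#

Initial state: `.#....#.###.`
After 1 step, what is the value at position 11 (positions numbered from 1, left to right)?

step 1: ...##.#....#
position 11 holds .

.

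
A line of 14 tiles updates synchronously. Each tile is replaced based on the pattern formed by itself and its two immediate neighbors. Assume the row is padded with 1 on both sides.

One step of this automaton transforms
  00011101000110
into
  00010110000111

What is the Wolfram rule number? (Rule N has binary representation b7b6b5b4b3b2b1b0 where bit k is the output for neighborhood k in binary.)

104

position 4: 111 → 0  (bit 7 = 0)
position 5: 110 → 1  (bit 6 = 1)
position 6: 101 → 1  (bit 5 = 1)
position 0: 100 → 0  (bit 4 = 0)
position 3: 011 → 1  (bit 3 = 1)
position 7: 010 → 0  (bit 2 = 0)
position 2: 001 → 0  (bit 1 = 0)
position 1: 000 → 0  (bit 0 = 0)
bits b7..b0 = 01101000 = 104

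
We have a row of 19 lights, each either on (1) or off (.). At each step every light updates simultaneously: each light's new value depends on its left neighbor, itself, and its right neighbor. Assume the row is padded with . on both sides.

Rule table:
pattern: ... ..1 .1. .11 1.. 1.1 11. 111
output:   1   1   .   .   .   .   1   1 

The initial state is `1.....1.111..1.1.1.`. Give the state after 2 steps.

11.111.11.1...11111

..1111...11.1......
11.111.11.1...11111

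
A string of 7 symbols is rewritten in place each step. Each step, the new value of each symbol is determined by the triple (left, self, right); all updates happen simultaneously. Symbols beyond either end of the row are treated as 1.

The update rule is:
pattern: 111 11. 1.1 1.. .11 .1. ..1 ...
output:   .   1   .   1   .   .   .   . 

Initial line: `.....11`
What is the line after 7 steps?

1......
11.....
.11....
..11...
1..11..
11..11.
.11..1.

.11..1.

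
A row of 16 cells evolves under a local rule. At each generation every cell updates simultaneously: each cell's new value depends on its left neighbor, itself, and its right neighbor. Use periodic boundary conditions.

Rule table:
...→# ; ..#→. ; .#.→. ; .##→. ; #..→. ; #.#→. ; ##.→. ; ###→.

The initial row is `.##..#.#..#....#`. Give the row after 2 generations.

generation 1: ............##..
generation 2: ###########....#

###########....#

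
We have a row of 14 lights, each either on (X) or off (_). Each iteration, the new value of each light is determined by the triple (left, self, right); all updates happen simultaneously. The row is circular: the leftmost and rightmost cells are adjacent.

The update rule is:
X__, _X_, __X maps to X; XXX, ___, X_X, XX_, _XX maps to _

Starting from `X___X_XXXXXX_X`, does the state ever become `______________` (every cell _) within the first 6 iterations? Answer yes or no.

_X_XX_________
XX___X________
__X_XXX______X
XXX____X____XX
___X__XXX__X__
__XXXX___XXXX_
iteration 6 is __XXXX___XXXX_, still not uniform _

no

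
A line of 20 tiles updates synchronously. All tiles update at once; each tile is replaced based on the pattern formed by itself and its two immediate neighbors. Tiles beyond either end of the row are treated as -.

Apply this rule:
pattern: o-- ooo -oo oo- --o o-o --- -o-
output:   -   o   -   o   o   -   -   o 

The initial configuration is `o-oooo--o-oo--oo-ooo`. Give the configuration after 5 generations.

o-o--o-oo--o-o-o-o-o

o--ooo-oo--o-o-o--oo
o-o-oo--o-oo-o-o-o-o
o-o--o-oo--o-o-o-o-o
o-o-oo--o-oo-o-o-o-o  (repeats generation 2; period 2)
generation 5: o-o--o-oo--o-o-o-o-o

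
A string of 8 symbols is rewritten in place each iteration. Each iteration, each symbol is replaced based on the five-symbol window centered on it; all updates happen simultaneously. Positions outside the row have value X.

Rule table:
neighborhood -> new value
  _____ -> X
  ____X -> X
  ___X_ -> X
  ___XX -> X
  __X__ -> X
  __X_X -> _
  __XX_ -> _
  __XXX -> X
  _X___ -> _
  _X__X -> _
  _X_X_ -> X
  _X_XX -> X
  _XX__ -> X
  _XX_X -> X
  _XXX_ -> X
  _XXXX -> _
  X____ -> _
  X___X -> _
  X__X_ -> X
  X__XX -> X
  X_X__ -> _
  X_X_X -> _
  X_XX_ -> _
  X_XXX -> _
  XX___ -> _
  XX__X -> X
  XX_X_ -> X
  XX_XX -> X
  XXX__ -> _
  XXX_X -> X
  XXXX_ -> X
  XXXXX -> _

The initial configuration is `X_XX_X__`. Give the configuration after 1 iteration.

XX_XX__X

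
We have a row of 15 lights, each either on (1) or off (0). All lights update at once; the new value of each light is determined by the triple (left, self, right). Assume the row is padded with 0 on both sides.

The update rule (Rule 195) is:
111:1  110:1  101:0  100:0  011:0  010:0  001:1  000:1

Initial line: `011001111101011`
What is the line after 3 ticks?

111111101100110

101010111100001
000000011101110
111111101100110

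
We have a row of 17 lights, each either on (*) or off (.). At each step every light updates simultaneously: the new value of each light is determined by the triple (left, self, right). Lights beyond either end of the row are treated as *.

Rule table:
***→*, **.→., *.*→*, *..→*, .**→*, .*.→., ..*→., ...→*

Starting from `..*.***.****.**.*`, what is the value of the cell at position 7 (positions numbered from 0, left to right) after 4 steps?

step 1: *..***.****.**.**
step 2: .*.**.****.**.***
step 3: *.**.****.**.****
step 4: .**.****.**.*****
position 7 holds *

*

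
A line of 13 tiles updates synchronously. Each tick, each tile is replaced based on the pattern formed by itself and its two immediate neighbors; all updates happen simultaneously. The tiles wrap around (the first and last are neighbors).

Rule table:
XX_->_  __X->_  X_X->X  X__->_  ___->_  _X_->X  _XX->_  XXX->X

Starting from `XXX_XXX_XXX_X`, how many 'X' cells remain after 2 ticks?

XX_X_X_X_X_X_
__XXXXXXXXXXX
count of X: 11

11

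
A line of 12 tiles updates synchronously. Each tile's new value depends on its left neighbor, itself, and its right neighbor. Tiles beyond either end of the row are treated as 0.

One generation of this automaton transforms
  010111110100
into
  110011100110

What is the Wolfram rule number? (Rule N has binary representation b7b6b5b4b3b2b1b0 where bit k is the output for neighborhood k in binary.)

150

position 4: 111 → 1  (bit 7 = 1)
position 7: 110 → 0  (bit 6 = 0)
position 2: 101 → 0  (bit 5 = 0)
position 10: 100 → 1  (bit 4 = 1)
position 3: 011 → 0  (bit 3 = 0)
position 1: 010 → 1  (bit 2 = 1)
position 0: 001 → 1  (bit 1 = 1)
position 11: 000 → 0  (bit 0 = 0)
bits b7..b0 = 10010110 = 150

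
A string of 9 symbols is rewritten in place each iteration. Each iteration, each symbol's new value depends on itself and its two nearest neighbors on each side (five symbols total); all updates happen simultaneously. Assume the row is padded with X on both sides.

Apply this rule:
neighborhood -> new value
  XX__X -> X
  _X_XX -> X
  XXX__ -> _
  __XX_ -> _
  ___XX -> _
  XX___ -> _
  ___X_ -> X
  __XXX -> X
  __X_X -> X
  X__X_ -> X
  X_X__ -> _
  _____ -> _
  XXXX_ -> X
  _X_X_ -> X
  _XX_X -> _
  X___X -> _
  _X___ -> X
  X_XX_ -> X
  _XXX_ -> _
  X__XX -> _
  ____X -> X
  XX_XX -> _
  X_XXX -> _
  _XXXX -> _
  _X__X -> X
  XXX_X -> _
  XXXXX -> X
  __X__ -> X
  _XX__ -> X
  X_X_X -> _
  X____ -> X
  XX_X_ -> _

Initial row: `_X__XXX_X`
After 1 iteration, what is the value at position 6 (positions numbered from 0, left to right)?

_

__X_X____
position 6 holds _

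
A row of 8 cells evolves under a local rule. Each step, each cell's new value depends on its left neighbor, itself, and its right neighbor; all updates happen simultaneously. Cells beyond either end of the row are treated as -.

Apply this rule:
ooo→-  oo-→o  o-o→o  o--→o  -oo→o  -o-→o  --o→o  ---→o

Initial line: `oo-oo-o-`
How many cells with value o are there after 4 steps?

2

step 1: oooooooo
step 2: o------o
step 3: oooooooo  (repeats step 1; period 2)
step 4: o------o
count of o: 2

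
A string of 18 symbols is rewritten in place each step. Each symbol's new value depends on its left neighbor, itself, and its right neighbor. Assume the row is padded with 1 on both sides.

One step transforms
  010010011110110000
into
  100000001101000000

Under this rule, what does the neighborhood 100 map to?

0

At position 2 the neighborhood is 100; the next row has 0 there.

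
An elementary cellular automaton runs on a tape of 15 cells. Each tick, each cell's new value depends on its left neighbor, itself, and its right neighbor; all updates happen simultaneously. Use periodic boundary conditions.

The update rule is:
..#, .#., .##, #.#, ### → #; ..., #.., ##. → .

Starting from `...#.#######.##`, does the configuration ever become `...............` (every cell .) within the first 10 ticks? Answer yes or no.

no

tick 1: ..#########.##.
tick 2: .#########.##..
tick 3: #########.##...
tick 4: ########.##...#
tick 5: #######.##...##
tick 6: ######.##...###
tick 7: #####.##...####
tick 8: ####.##...#####
tick 9: ###.##...######
tick 10: ##.##...#######
tick 10 is ##.##...#######, still not uniform .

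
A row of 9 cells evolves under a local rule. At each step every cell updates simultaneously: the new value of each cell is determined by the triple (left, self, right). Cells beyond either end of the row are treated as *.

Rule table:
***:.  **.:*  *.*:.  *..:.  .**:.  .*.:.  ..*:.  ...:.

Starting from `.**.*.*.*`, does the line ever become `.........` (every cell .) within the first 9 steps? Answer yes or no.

..*......
.........
all cells are . at step 2

yes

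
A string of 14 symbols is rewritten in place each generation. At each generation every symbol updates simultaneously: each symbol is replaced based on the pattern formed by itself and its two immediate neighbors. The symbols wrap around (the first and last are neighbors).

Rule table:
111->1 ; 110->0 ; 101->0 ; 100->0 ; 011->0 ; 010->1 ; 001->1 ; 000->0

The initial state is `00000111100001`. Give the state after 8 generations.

00000100000110

generation 1: 00001011000011
generation 2: 00011000000100
generation 3: 00100000001100
generation 4: 01100000010000
generation 5: 10000000110000
generation 6: 10000001000001
generation 7: 00000011000010
generation 8: 00000100000110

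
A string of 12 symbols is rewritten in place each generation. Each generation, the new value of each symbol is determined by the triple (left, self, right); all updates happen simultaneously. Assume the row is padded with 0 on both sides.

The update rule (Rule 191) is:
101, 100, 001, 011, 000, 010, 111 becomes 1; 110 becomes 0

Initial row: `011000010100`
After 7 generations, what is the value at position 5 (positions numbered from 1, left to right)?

1

110111111111
101111111110
111111111101
111111111011
111111110110
111111101101
111111011011
position 5 holds 1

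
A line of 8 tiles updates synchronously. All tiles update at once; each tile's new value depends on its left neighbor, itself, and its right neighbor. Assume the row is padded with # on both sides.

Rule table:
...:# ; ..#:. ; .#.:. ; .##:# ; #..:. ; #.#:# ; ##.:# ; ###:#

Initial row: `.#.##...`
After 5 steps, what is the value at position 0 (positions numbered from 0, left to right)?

#.###.#.
######.#
########
########  (fixed point — unchanged through step 5)
position 0 holds #

#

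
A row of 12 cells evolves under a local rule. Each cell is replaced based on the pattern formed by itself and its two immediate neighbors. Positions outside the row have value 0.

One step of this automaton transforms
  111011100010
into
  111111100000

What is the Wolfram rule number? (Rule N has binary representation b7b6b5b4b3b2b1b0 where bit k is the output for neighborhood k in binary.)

position 1: 111 → 1  (bit 7 = 1)
position 2: 110 → 1  (bit 6 = 1)
position 3: 101 → 1  (bit 5 = 1)
position 7: 100 → 0  (bit 4 = 0)
position 0: 011 → 1  (bit 3 = 1)
position 10: 010 → 0  (bit 2 = 0)
position 9: 001 → 0  (bit 1 = 0)
position 8: 000 → 0  (bit 0 = 0)
bits b7..b0 = 11101000 = 232

232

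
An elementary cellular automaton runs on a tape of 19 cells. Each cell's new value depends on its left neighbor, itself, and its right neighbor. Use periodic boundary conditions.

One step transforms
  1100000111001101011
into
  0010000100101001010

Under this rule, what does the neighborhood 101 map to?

At position 14 the neighborhood is 101; the next row has 0 there.

0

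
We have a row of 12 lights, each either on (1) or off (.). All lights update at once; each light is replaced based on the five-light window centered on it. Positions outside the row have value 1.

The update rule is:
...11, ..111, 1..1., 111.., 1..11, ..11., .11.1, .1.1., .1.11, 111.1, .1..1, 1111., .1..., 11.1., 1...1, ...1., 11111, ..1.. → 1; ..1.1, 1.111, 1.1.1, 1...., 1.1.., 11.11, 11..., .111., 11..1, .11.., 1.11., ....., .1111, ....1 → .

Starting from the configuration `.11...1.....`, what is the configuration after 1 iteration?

....1111...1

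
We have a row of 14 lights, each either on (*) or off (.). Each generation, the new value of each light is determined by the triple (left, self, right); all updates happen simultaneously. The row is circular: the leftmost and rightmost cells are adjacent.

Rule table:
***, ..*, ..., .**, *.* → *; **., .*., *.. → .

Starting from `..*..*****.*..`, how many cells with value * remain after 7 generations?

generation 1: **..*****.*..*
generation 2: *..*****.*..**
generation 3: ..*****.*..***
generation 4: .*****.*..***.
generation 5: *****.*..***..
generation 6: ****.*..***..*
generation 7: ***.*..***..**
count of *: 9

9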